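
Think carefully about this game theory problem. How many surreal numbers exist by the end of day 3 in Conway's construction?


Day 0: {|} = 0 is born. Count = 1.
Day n: the number of surreal numbers born by day n is 2^(n+1) - 1.
By day 0: 2^1 - 1 = 1
By day 1: 2^2 - 1 = 3
By day 2: 2^3 - 1 = 7
By day 3: 2^4 - 1 = 15
By day 3: 15 surreal numbers.

15


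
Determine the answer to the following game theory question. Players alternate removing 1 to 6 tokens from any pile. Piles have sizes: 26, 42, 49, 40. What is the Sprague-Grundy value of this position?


Subtraction set: {1, 2, 3, 4, 5, 6}
For this subtraction set, G(n) = n mod 7 (period = max + 1 = 7).
Pile 1 (size 26): G(26) = 26 mod 7 = 5
Pile 2 (size 42): G(42) = 42 mod 7 = 0
Pile 3 (size 49): G(49) = 49 mod 7 = 0
Pile 4 (size 40): G(40) = 40 mod 7 = 5
Total Grundy value = XOR of all: 5 XOR 0 XOR 0 XOR 5 = 0

0


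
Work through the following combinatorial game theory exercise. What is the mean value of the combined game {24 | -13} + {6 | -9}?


G1 = {24 | -13}, G2 = {6 | -9}
Each is a switch {a | b} with numbers a > b; its mean value is (a + b)/2, and mean value is additive over game sums: m(G1 + G2) = m(G1) + m(G2).
Mean of G1 = (24 + (-13))/2 = 11/2 = 11/2
Mean of G2 = (6 + (-9))/2 = -3/2 = -3/2
Mean of G1 + G2 = 11/2 + -3/2 = 4

4


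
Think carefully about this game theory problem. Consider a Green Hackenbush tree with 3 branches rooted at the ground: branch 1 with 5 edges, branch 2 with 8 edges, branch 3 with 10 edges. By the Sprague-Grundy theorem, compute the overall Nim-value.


The tree has 3 branches from the ground vertex.
In Green Hackenbush, the Nim-value of a simple path of length k is k.
Branch 1: length 5, Nim-value = 5
Branch 2: length 8, Nim-value = 8
Branch 3: length 10, Nim-value = 10
Total Nim-value = XOR of all branch values:
0 XOR 5 = 5
5 XOR 8 = 13
13 XOR 10 = 7
Nim-value of the tree = 7

7


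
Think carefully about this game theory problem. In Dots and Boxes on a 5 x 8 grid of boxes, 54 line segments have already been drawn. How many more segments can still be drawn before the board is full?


Grid: 5 x 8 boxes, i.e. 6 rows and 9 columns of dots.
Horizontal edges: (rows + 1) * cols = 6 * 8 = 48
Vertical edges: rows * (cols + 1) = 5 * 9 = 45
Total edges: 48 + 45 = 93
Edges drawn: 54
Remaining: 93 - 54 = 39

39


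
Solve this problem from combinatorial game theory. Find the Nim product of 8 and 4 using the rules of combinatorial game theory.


Nim multiplication is bilinear over XOR: (u XOR v) * w = (u*w) XOR (v*w).
So we split each operand into its bit components and XOR the pairwise Nim products.
8 = 8 (as XOR of powers of 2).
4 = 4 (as XOR of powers of 2).
Using the standard Nim-product table on single bits:
  2*2 = 3,   2*4 = 8,   2*8 = 12,
  4*4 = 6,   4*8 = 11,  8*8 = 13,
and  1*x = x (identity), k*l = l*k (commutative).
Pairwise Nim products:
  8 * 4 = 11
XOR them: 11 = 11.
Result: 8 * 4 = 11 (in Nim).

11


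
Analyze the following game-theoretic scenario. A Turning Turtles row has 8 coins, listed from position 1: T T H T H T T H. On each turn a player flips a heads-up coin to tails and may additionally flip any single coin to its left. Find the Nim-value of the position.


Coins: T T H T H T T H
Key fact: a single head at position k behaves exactly like a Nim heap of size k (turning it to T and optionally flipping a coin at j < k corresponds to moving the heap from k to j, or to 0), and heads combine as a disjunctive sum (two heads at the same place would cancel, matching j XOR j = 0). So the Nim-value is the XOR of the 1-indexed positions of the heads.
Face-up positions (1-indexed): [3, 5, 8]
XOR 0 with 3: 0 XOR 3 = 3
XOR 3 with 5: 3 XOR 5 = 6
XOR 6 with 8: 6 XOR 8 = 14
Nim-value = 14

14


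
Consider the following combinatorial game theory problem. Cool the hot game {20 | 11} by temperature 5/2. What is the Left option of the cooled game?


Original game: {20 | 11} (a switch {a | b} with a > b).
Cooling by t (for t below the temperature (a - b)/2 = 9/2) taxes each move by t: {a | b} cooled by t is {a - t | b + t}.
Cooling amount: t = 5/2
Cooled Left option: 20 - 5/2 = 35/2
Cooled Right option: 11 + 5/2 = 27/2
Cooled game: {35/2 | 27/2}
Left option = 35/2

35/2


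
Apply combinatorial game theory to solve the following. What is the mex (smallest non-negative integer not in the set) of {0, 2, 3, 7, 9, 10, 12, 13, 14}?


Set = {0, 2, 3, 7, 9, 10, 12, 13, 14}
0 is in the set.
1 is NOT in the set. This is the mex.
mex = 1

1


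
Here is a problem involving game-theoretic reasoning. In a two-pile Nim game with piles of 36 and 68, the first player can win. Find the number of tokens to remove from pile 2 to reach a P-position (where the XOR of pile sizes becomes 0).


Piles: 36 and 68
Current XOR: 36 XOR 68 = 96 (non-zero, so this is an N-position).
To make the XOR zero, we need to find a move that balances the piles.
For pile 2 (size 68): target = 68 XOR 96 = 36
We reduce pile 2 from 68 to 36.
Tokens removed: 68 - 36 = 32
Verification: 36 XOR 36 = 0

32


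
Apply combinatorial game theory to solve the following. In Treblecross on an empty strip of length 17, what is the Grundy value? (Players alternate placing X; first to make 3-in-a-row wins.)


Treblecross: place X on empty cells; 3-in-a-row wins.
Playing within two cells of an existing X lets the opponent win at once, so sensible play treats the cells i-2..i+2 around each X as dead. The player left with no safe cell loses, so this is a normal-play take-away game on strips of safe cells.
Placing X at cell i (0-indexed) of a strip of k safe cells leaves independent strips of sizes max(0, i-2) and max(0, k-i-3). Hence G(k) = mex{ G(max(0,i-2)) XOR G(max(0,k-i-3)) : 0 <= i < k }, with G(0) = 0.
G(1): splits (0,0):0^0=0 -> mex({0}) = 1
G(2): splits (0,0):0^0=0 -> mex({0}) = 1
G(3): splits (0,0):0^0=0 -> mex({0}) = 1
G(4): splits (0,1):0^1=1 (0,0):0^0=0 -> mex({0, 1}) = 2
G(5): splits (0,2):0^1=1 (0,1):0^1=1 (0,0):0^0=0 -> mex({0, 1}) = 2
G(6) = mex({1}) = 0
G(7) = mex({0, 1, 2}) = 3
G(8) = mex({0, 1, 2}) = 3
G(9) = mex({0, 2}) = 1
G(10) = mex({0, 2, 3}) = 1
G(11) = mex({0, 3}) = 1
G(12) = mex({1, 3}) = 0
G(13) = mex({0, 1, 2, 3}) = 4
G(14) = mex({0, 1, 2}) = 3
G(15) = mex({0, 1, 2}) = 3
G(16) = mex({0, 1, 2, 4}) = 3
G(17) = mex({0, 1, 3, 4}) = 2
Therefore G(17) = 2.

2


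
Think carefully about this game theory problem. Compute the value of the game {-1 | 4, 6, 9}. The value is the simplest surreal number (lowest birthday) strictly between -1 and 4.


Left options: {-1}, max = -1
Right options: {4, 6, 9}, min = 4
All options are numbers and max(Left) < min(Right), so by the simplicity theorem the value is the simplest (earliest-born) number strictly between -1 and 4.
Integers 0 through 3 all lie strictly between -1 and 4.
Among integers, the simplest (lowest birthday = smallest |n|; 0 is born on day 0, +-n on day n) is 0.
No non-integer in the interval can be simpler: if x is a non-integer in the interval, then floor(x) or ceil(x) also lies in the interval (the interval contains an integer), and both are proper prefixes of x's sign expansion, i.e. born earlier. So the game value is 0.
Game value = 0

0


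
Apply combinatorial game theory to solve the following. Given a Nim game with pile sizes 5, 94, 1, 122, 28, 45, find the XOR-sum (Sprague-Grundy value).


We need the XOR (exclusive or) of all pile sizes.
After XOR-ing pile 1 (size 5): 0 XOR 5 = 5
After XOR-ing pile 2 (size 94): 5 XOR 94 = 91
After XOR-ing pile 3 (size 1): 91 XOR 1 = 90
After XOR-ing pile 4 (size 122): 90 XOR 122 = 32
After XOR-ing pile 5 (size 28): 32 XOR 28 = 60
After XOR-ing pile 6 (size 45): 60 XOR 45 = 17
The Nim-value of this position is 17.

17


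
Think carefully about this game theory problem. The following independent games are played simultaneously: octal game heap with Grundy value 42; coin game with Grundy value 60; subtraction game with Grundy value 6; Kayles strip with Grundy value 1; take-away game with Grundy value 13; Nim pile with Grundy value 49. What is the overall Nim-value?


By the Sprague-Grundy theorem, the Grundy value of a sum of games is the XOR of individual Grundy values.
octal game heap: Grundy value = 42. Running XOR: 0 XOR 42 = 42
coin game: Grundy value = 60. Running XOR: 42 XOR 60 = 22
subtraction game: Grundy value = 6. Running XOR: 22 XOR 6 = 16
Kayles strip: Grundy value = 1. Running XOR: 16 XOR 1 = 17
take-away game: Grundy value = 13. Running XOR: 17 XOR 13 = 28
Nim pile: Grundy value = 49. Running XOR: 28 XOR 49 = 45
The combined Grundy value is 45.

45


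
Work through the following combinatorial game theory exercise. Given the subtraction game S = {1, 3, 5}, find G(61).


The subtraction set is S = {1, 3, 5}.
G(k) = mex{ G(k - s) : s in S, s <= k }. We compute iteratively: G(0) = 0.
G(1) = mex({0}) = 1
G(2) = mex({1}) = 0
G(3) = mex({0}) = 1
G(4) = mex({1}) = 0
G(5) = mex({0}) = 1
G(6) = mex({1}) = 0
Observe that G(2)..G(6) = 0, 1, 0, 1, 0 repeats G(0)..G(4) = 0, 1, 0, 1, 0.
For k >= max(S) = 5, G(k) is determined by the previous 5 values G(k-5)..G(k-1); a window of 5 consecutive values has recurred shifted by 2, so by induction G(k + 2) = G(k) for all k >= 0: the sequence is periodic from the start with period 2.
One period: G(0..1) = 0, 1.
61 mod 2 = 1, so G(61) = G(1) = 1.

1


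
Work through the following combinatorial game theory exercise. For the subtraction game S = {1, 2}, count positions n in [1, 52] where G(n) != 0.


Subtraction set S = {1, 2}, so G(n) = n mod 3.
G(n) = 0 when n is a multiple of 3.
Multiples of 3 in [1, 52]: 17
N-positions (nonzero Grundy) = 52 - 17 = 35

35


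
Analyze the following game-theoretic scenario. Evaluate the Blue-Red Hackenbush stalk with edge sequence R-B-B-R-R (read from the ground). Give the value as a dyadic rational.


Edges (from ground): R-B-B-R-R
By Berlekamp's sign-expansion rule, a Blue-Red Hackenbush stalk has the value of the surreal number whose sign sequence is the edge sequence with B -> + and R -> -.
Sign sequence: -++--
Trace the sign expansion in the surreal number tree, starting from 0:
Edge 1: R (sign -) -> bounds (-inf, 0), value = -1
Edge 2: B (sign +) -> bounds (-1, 0), value = -1/2
Edge 3: B (sign +) -> bounds (-1/2, 0), value = -1/4
Edge 4: R (sign -) -> bounds (-1/2, -1/4), value = -3/8
Edge 5: R (sign -) -> bounds (-1/2, -3/8), value = -7/16
Game value = -7/16

-7/16


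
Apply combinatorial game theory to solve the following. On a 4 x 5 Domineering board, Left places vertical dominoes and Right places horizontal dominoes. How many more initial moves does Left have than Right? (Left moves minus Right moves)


Board is 4 x 5 (rows x cols).
Left (vertical) placements: (rows-1) * cols = 3 * 5 = 15
Right (horizontal) placements: rows * (cols-1) = 4 * 4 = 16
Advantage = Left - Right = 15 - 16 = -1

-1


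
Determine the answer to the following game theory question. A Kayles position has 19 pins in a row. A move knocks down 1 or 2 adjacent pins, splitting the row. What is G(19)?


Kayles: a move removes 1 or 2 adjacent pins from a contiguous row.
Removing pins from a row of k leaves two independent rows (a, b) with a + b = k - 1 (one pin) or a + b = k - 2 (two pins); an end removal gives a = 0.
By Sprague-Grundy, G(k) = mex{ G(a) XOR G(b) } over all these splits. G(0) = 0.
G(1): splits (0,0):0^0=0 -> mex({0}) = 1
G(2): splits (0,1):0^1=1 (0,0):0^0=0 -> mex({0, 1}) = 2
G(3): splits (0,2):0^2=2 (1,1):1^1=0 (0,1):0^1=1 -> mex({0, 1, 2}) = 3
G(4): splits (0,3):0^3=3 (1,2):1^2=3 (0,2):0^2=2 (1,1):1^1=0 -> mex({0, 2, 3}) = 1
G(5): splits (0,4):0^1=1 (1,3):1^3=2 (2,2):2^2=0 (0,3):0^3=3 (1,2):1^2=3 -> mex({0, 1, 2, 3}) = 4
G(6) = mex({0, 1, 2, 4}) = 3
G(7) = mex({0, 1, 3, 4, 5}) = 2
G(8) = mex({0, 2, 3, 5, 6}) = 1
G(9) = mex({0, 1, 2, 3, 6, 7}) = 4
G(10) = mex({0, 1, 3, 4, 5, 7}) = 2
G(11) = mex({0, 1, 2, 3, 4, 5}) = 6
G(12) = mex({0, 1, 2, 3, 5, 6, 7}) = 4
G(13) = mex({0, 2, 3, 4, 6, 7}) = 1
G(14) = mex({0, 1, 4, 5, 6, 7}) = 2
G(15) = mex({0, 1, 2, 3, 4, 5, 6}) = 7
G(16) = mex({0, 2, 3, 5, 6, 7}) = 1
G(17) = mex({0, 1, 2, 3, 5, 6, 7}) = 4
G(18) = mex({0, 1, 2, 4, 5, 6}) = 3
G(19) = mex({0, 1, 3, 4, 5, 7}) = 2
Therefore G(19) = 2.

2


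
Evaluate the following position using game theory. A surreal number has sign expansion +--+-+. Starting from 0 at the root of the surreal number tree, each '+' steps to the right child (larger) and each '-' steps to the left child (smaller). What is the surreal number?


Sign expansion: +--+-+
Rule: track bounds (lo, hi), initially (-inf, +inf). On '+', the current value becomes lo and we move to the simplest number in (value, hi): value + 1 if hi = +inf, otherwise the midpoint (value + hi)/2. On '-', the current value becomes hi and we move to value - 1 if lo = -inf, otherwise the midpoint (lo + value)/2.
Start at 0.
Step 1: sign = +, move right. Bounds: (0, +inf). Value = 1
Step 2: sign = -, move left. Bounds: (0, 1). Value = 1/2
Step 3: sign = -, move left. Bounds: (0, 1/2). Value = 1/4
Step 4: sign = +, move right. Bounds: (1/4, 1/2). Value = 3/8
Step 5: sign = -, move left. Bounds: (1/4, 3/8). Value = 5/16
Step 6: sign = +, move right. Bounds: (5/16, 3/8). Value = 11/32
The surreal number with sign expansion +--+-+ is 11/32.

11/32


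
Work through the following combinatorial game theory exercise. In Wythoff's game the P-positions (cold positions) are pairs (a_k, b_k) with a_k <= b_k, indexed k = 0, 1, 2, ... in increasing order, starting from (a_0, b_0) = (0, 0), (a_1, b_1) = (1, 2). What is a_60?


By Wythoff's theorem, a_k = floor(k * phi) and b_k = floor(k * phi^2) = a_k + k, where phi = (1 + sqrt(5))/2 is the golden ratio.
phi = (1 + sqrt(5))/2 = 1.618034
k = 60
k * phi = 60 * 1.618034 = 97.082039
a_60 = floor(k * phi) = 97

97


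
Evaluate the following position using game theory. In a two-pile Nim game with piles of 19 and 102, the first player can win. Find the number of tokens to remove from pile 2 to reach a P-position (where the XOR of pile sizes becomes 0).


Piles: 19 and 102
Current XOR: 19 XOR 102 = 117 (non-zero, so this is an N-position).
To make the XOR zero, we need to find a move that balances the piles.
For pile 2 (size 102): target = 102 XOR 117 = 19
We reduce pile 2 from 102 to 19.
Tokens removed: 102 - 19 = 83
Verification: 19 XOR 19 = 0

83


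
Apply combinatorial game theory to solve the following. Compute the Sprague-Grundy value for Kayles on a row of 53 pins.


Kayles: a move removes 1 or 2 adjacent pins from a contiguous row.
Removing pins from a row of k leaves two independent rows (a, b) with a + b = k - 1 (one pin) or a + b = k - 2 (two pins); an end removal gives a = 0.
By Sprague-Grundy, G(k) = mex{ G(a) XOR G(b) } over all these splits. G(0) = 0.
G(1): splits (0,0):0^0=0 -> mex({0}) = 1
G(2): splits (0,1):0^1=1 (0,0):0^0=0 -> mex({0, 1}) = 2
G(3): splits (0,2):0^2=2 (1,1):1^1=0 (0,1):0^1=1 -> mex({0, 1, 2}) = 3
G(4): splits (0,3):0^3=3 (1,2):1^2=3 (0,2):0^2=2 (1,1):1^1=0 -> mex({0, 2, 3}) = 1
G(5): splits (0,4):0^1=1 (1,3):1^3=2 (2,2):2^2=0 (0,3):0^3=3 (1,2):1^2=3 -> mex({0, 1, 2, 3}) = 4
G(6) = mex({0, 1, 2, 4}) = 3
G(7) = mex({0, 1, 3, 4, 5}) = 2
G(8) = mex({0, 2, 3, 5, 6}) = 1
G(9) = mex({0, 1, 2, 3, 6, 7}) = 4
G(10) = mex({0, 1, 3, 4, 5, 7}) = 2
G(11) = mex({0, 1, 2, 3, 4, 5}) = 6
G(12) = mex({0, 1, 2, 3, 5, 6, 7}) = 4
G(13) = mex({0, 2, 3, 4, 6, 7}) = 1
G(14) = mex({0, 1, 4, 5, 6, 7}) = 2
G(15) = mex({0, 1, 2, 3, 4, 5, 6}) = 7
G(16) = mex({0, 2, 3, 5, 6, 7}) = 1
G(17) = mex({0, 1, 2, 3, 5, 6, 7}) = 4
G(18) = mex({0, 1, 2, 4, 5, 6}) = 3
G(19) = mex({0, 1, 3, 4, 5, 7}) = 2
G(20) = mex({0, 2, 3, 4, 5, 6, 7}) = 1
G(21) = mex({0, 1, 2, 3, 5, 6, 7}) = 4
G(22) = mex({0, 1, 2, 3, 4, 5, 7}) = 6
G(23) = mex({0, 1, 2, 3, 4, 5, 6}) = 7
G(24) = mex({0, 1, 2, 3, 5, 6, 7}) = 4
G(25) = mex({0, 2, 3, 4, 6, 7}) = 1
G(26) = mex({0, 1, 3, 4, 5, 6, 7}) = 2
G(27) = mex({0, 1, 2, 3, 4, 5, 6, 7}) = 8
G(28) = mex({0, 1, 2, 3, 4, 6, 7, 8}) = 5
G(29) = mex({0, 1, 2, 3, 5, 6, 7, 8, 9}) = 4
G(30) = mex({0, 1, 2, 3, 4, 5, 6, 9, 10}) = 7
G(31) = mex({0, 1, 3, 4, 5, 7, 10, 11}) = 2
G(32) = mex({0, 2, 3, 4, 5, 6, 7, 9, 11}) = 1
G(33) = mex({0, 1, 2, 3, 4, 5, 6, 7, 9, 12}) = 8
G(34) = mex({0, 1, 2, 3, 4, 5, 7, 8, 11, 12}) = 6
G(35) = mex({0, 1, 2, 3, 4, 5, 6, 8, 9, 10, 11}) = 7
G(36) = mex({0, 1, 2, 3, 5, 6, 7, 9, 10}) = 4
G(37) = mex({0, 2, 3, 4, 6, 7, 9, 10, 11, 12}) = 1
G(38) = mex({0, 1, 3, 4, 5, 6, 7, 9, 10, 11, 12}) = 2
G(39) = mex({0, 1, 2, 4, 5, 6, 7, 9, 10, 12, 14}) = 3
G(40) = mex({0, 2, 3, 4, 6, 7, 11, 12, 14}) = 1
G(41) = mex({0, 1, 2, 3, 5, 6, 7, 9, 10, 11, 12}) = 4
G(42) = mex({0, 1, 2, 3, 4, 5, 6, 9, 10}) = 7
G(43) = mex({0, 1, 3, 4, 5, 7, 9, 10, 12, 15}) = 2
G(44) = mex({0, 2, 3, 4, 5, 6, 7, 9, 10, 12, 15}) = 1
G(45) = mex({0, 1, 2, 3, 4, 5, 6, 7, 9, 10, 12, 14}) = 8
G(46) = mex({0, 1, 3, 4, 5, 7, 8, 11, 12, 14}) = 2
G(47) = mex({0, 1, 2, 3, 4, 5, 6, 8, 9, 10, 11, 12}) = 7
G(48) = mex({0, 1, 2, 3, 5, 6, 7, 9, 10}) = 4
G(49) = mex({0, 2, 3, 4, 6, 7, 9, 10, 11, 12, 15}) = 1
G(50) = mex({0, 1, 4, 5, 6, 7, 9, 11, 12, 14, 15}) = 2
G(51) = mex({0, 1, 2, 3, 4, 5, 6, 7, 9, 12, 14, 15}) = 8
G(52) = mex({0, 2, 3, 4, 5, 6, 7, 8, 11, 12, 15}) = 1
G(53) = mex({0, 1, 2, 3, 5, 6, 7, 8, 9, 10, 11, 12}) = 4
Therefore G(53) = 4.

4


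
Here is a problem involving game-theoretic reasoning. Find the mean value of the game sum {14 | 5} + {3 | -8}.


G1 = {14 | 5}, G2 = {3 | -8}
Each is a switch {a | b} with numbers a > b; its mean value is (a + b)/2, and mean value is additive over game sums: m(G1 + G2) = m(G1) + m(G2).
Mean of G1 = (14 + (5))/2 = 19/2 = 19/2
Mean of G2 = (3 + (-8))/2 = -5/2 = -5/2
Mean of G1 + G2 = 19/2 + -5/2 = 7

7


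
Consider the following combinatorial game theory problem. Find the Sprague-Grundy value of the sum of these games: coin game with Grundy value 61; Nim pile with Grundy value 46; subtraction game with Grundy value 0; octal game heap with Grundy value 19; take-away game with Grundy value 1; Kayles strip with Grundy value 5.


By the Sprague-Grundy theorem, the Grundy value of a sum of games is the XOR of individual Grundy values.
coin game: Grundy value = 61. Running XOR: 0 XOR 61 = 61
Nim pile: Grundy value = 46. Running XOR: 61 XOR 46 = 19
subtraction game: Grundy value = 0. Running XOR: 19 XOR 0 = 19
octal game heap: Grundy value = 19. Running XOR: 19 XOR 19 = 0
take-away game: Grundy value = 1. Running XOR: 0 XOR 1 = 1
Kayles strip: Grundy value = 5. Running XOR: 1 XOR 5 = 4
The combined Grundy value is 4.

4


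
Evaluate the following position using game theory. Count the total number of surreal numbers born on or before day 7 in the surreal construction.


Day 0: {|} = 0 is born. Count = 1.
Day n: the number of surreal numbers born by day n is 2^(n+1) - 1.
By day 0: 2^1 - 1 = 1
By day 1: 2^2 - 1 = 3
By day 2: 2^3 - 1 = 7
By day 3: 2^4 - 1 = 15
By day 4: 2^5 - 1 = 31
By day 5: 2^6 - 1 = 63
By day 6: 2^7 - 1 = 127
By day 7: 2^8 - 1 = 255
By day 7: 255 surreal numbers.

255


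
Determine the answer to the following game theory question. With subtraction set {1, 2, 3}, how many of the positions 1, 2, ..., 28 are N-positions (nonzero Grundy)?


Subtraction set S = {1, 2, 3}, so G(n) = n mod 4.
G(n) = 0 when n is a multiple of 4.
Multiples of 4 in [1, 28]: 7
N-positions (nonzero Grundy) = 28 - 7 = 21

21


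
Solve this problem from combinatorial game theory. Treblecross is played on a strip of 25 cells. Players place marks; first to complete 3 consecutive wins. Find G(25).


Treblecross: place X on empty cells; 3-in-a-row wins.
Playing within two cells of an existing X lets the opponent win at once, so sensible play treats the cells i-2..i+2 around each X as dead. The player left with no safe cell loses, so this is a normal-play take-away game on strips of safe cells.
Placing X at cell i (0-indexed) of a strip of k safe cells leaves independent strips of sizes max(0, i-2) and max(0, k-i-3). Hence G(k) = mex{ G(max(0,i-2)) XOR G(max(0,k-i-3)) : 0 <= i < k }, with G(0) = 0.
G(1): splits (0,0):0^0=0 -> mex({0}) = 1
G(2): splits (0,0):0^0=0 -> mex({0}) = 1
G(3): splits (0,0):0^0=0 -> mex({0}) = 1
G(4): splits (0,1):0^1=1 (0,0):0^0=0 -> mex({0, 1}) = 2
G(5): splits (0,2):0^1=1 (0,1):0^1=1 (0,0):0^0=0 -> mex({0, 1}) = 2
G(6) = mex({1}) = 0
G(7) = mex({0, 1, 2}) = 3
G(8) = mex({0, 1, 2}) = 3
G(9) = mex({0, 2}) = 1
G(10) = mex({0, 2, 3}) = 1
G(11) = mex({0, 3}) = 1
G(12) = mex({1, 3}) = 0
G(13) = mex({0, 1, 2, 3}) = 4
G(14) = mex({0, 1, 2}) = 3
G(15) = mex({0, 1, 2}) = 3
G(16) = mex({0, 1, 2, 4}) = 3
G(17) = mex({0, 1, 3, 4}) = 2
G(18) = mex({0, 1, 3, 4}) = 2
G(19) = mex({0, 1, 3, 5}) = 2
G(20) = mex({0, 1, 2, 3, 5}) = 4
G(21) = mex({0, 1, 2, 3, 5}) = 4
G(22) = mex({1, 2, 6}) = 0
G(23) = mex({0, 1, 2, 3, 4, 6}) = 5
G(24) = mex({0, 1, 2, 3, 4}) = 5
G(25) = mex({0, 1, 3, 4, 7}) = 2
Therefore G(25) = 2.

2


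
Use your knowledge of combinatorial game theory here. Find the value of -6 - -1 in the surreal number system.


x = -6, y = -1
x - y = -6 - -1 = -5

-5


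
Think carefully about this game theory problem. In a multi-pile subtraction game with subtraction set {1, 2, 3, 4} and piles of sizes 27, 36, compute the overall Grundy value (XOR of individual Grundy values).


Subtraction set: {1, 2, 3, 4}
For this subtraction set, G(n) = n mod 5 (period = max + 1 = 5).
Pile 1 (size 27): G(27) = 27 mod 5 = 2
Pile 2 (size 36): G(36) = 36 mod 5 = 1
Total Grundy value = XOR of all: 2 XOR 1 = 3

3


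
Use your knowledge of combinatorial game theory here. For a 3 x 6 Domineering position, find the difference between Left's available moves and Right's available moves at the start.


Board is 3 x 6 (rows x cols).
Left (vertical) placements: (rows-1) * cols = 2 * 6 = 12
Right (horizontal) placements: rows * (cols-1) = 3 * 5 = 15
Advantage = Left - Right = 12 - 15 = -3

-3


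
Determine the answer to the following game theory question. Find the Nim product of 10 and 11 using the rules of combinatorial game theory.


Nim multiplication is bilinear over XOR: (u XOR v) * w = (u*w) XOR (v*w).
So we split each operand into its bit components and XOR the pairwise Nim products.
10 = 2 + 8 (as XOR of powers of 2).
11 = 1 + 2 + 8 (as XOR of powers of 2).
Using the standard Nim-product table on single bits:
  2*2 = 3,   2*4 = 8,   2*8 = 12,
  4*4 = 6,   4*8 = 11,  8*8 = 13,
and  1*x = x (identity), k*l = l*k (commutative).
Pairwise Nim products:
  2 * 1 = 2
  2 * 2 = 3
  2 * 8 = 12
  8 * 1 = 8
  8 * 2 = 12
  8 * 8 = 13
XOR them: 2 XOR 3 XOR 12 XOR 8 XOR 12 XOR 13 = 4.
Result: 10 * 11 = 4 (in Nim).

4


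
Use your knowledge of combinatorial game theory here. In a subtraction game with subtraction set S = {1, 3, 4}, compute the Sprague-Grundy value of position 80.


The subtraction set is S = {1, 3, 4}.
G(k) = mex{ G(k - s) : s in S, s <= k }. We compute iteratively: G(0) = 0.
G(1) = mex({0}) = 1
G(2) = mex({1}) = 0
G(3) = mex({0}) = 1
G(4) = mex({0, 1}) = 2
G(5) = mex({0, 1, 2}) = 3
G(6) = mex({0, 1, 3}) = 2
G(7) = mex({1, 2}) = 0
G(8) = mex({0, 2, 3}) = 1
G(9) = mex({1, 2, 3}) = 0
G(10) = mex({0, 2}) = 1
Observe that G(7)..G(10) = 0, 1, 0, 1 repeats G(0)..G(3) = 0, 1, 0, 1.
For k >= max(S) = 4, G(k) is determined by the previous 4 values G(k-4)..G(k-1); a window of 4 consecutive values has recurred shifted by 7, so by induction G(k + 7) = G(k) for all k >= 0: the sequence is periodic from the start with period 7.
One period: G(0..6) = 0, 1, 0, 1, 2, 3, 2.
80 mod 7 = 3, so G(80) = G(3) = 1.

1


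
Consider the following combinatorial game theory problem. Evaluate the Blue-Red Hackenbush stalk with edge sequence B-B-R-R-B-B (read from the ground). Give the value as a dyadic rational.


Edges (from ground): B-B-R-R-B-B
By Berlekamp's sign-expansion rule, a Blue-Red Hackenbush stalk has the value of the surreal number whose sign sequence is the edge sequence with B -> + and R -> -.
Sign sequence: ++--++
Trace the sign expansion in the surreal number tree, starting from 0:
Edge 1: B (sign +) -> bounds (0, +inf), value = 1
Edge 2: B (sign +) -> bounds (1, +inf), value = 2
Edge 3: R (sign -) -> bounds (1, 2), value = 3/2
Edge 4: R (sign -) -> bounds (1, 3/2), value = 5/4
Edge 5: B (sign +) -> bounds (5/4, 3/2), value = 11/8
Edge 6: B (sign +) -> bounds (11/8, 3/2), value = 23/16
Game value = 23/16

23/16


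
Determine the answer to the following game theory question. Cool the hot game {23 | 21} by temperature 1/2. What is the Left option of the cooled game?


Original game: {23 | 21} (a switch {a | b} with a > b).
Cooling by t (for t below the temperature (a - b)/2 = 1) taxes each move by t: {a | b} cooled by t is {a - t | b + t}.
Cooling amount: t = 1/2
Cooled Left option: 23 - 1/2 = 45/2
Cooled Right option: 21 + 1/2 = 43/2
Cooled game: {45/2 | 43/2}
Left option = 45/2

45/2


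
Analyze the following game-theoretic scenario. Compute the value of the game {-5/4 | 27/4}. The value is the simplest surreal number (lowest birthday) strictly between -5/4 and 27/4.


Left options: {-5/4}, max = -5/4
Right options: {27/4}, min = 27/4
All options are numbers and max(Left) < min(Right), so by the simplicity theorem the value is the simplest (earliest-born) number strictly between -5/4 and 27/4.
Integers -1 through 6 all lie strictly between -5/4 and 27/4.
Among integers, the simplest (lowest birthday = smallest |n|; 0 is born on day 0, +-n on day n) is 0.
No non-integer in the interval can be simpler: if x is a non-integer in the interval, then floor(x) or ceil(x) also lies in the interval (the interval contains an integer), and both are proper prefixes of x's sign expansion, i.e. born earlier. So the game value is 0.
Game value = 0

0


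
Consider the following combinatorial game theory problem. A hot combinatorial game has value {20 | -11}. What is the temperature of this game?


The game is {20 | -11}, a switch {a | b} with numbers a > b.
Cooling {a | b} by t gives {a - t | b + t}, which stops being hot when a - t = b + t, i.e. at t = (a - b)/2. So the temperature of a switch is (a - b)/2.
Temperature = (Left option - Right option) / 2
= (20 - (-11)) / 2
= 31 / 2
= 31/2

31/2


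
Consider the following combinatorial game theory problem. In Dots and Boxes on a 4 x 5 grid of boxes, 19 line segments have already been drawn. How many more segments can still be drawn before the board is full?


Grid: 4 x 5 boxes, i.e. 5 rows and 6 columns of dots.
Horizontal edges: (rows + 1) * cols = 5 * 5 = 25
Vertical edges: rows * (cols + 1) = 4 * 6 = 24
Total edges: 25 + 24 = 49
Edges drawn: 19
Remaining: 49 - 19 = 30

30


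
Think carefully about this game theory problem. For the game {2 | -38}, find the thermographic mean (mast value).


Game = {2 | -38}, a switch {a | b} with numbers a > b.
Its thermograph has left wall a - t and right wall b + t, which meet at t = (a - b)/2, where both equal (a + b)/2. So the mast (mean value) is at (a + b)/2.
Mean = (2 + (-38))/2 = -36/2 = -18

-18


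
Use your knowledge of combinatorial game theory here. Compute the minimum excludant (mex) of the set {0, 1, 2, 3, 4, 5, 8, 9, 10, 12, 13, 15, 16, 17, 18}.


Set = {0, 1, 2, 3, 4, 5, 8, 9, 10, 12, 13, 15, 16, 17, 18}
0 is in the set.
1 is in the set.
2 is in the set.
3 is in the set.
4 is in the set.
5 is in the set.
6 is NOT in the set. This is the mex.
mex = 6

6


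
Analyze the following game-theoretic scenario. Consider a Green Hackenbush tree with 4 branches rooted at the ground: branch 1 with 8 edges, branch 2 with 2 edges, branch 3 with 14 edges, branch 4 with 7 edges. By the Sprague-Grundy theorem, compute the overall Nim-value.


The tree has 4 branches from the ground vertex.
In Green Hackenbush, the Nim-value of a simple path of length k is k.
Branch 1: length 8, Nim-value = 8
Branch 2: length 2, Nim-value = 2
Branch 3: length 14, Nim-value = 14
Branch 4: length 7, Nim-value = 7
Total Nim-value = XOR of all branch values:
0 XOR 8 = 8
8 XOR 2 = 10
10 XOR 14 = 4
4 XOR 7 = 3
Nim-value of the tree = 3

3


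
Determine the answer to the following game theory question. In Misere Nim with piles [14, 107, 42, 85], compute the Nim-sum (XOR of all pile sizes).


We need the XOR (exclusive or) of all pile sizes.
After XOR-ing pile 1 (size 14): 0 XOR 14 = 14
After XOR-ing pile 2 (size 107): 14 XOR 107 = 101
After XOR-ing pile 3 (size 42): 101 XOR 42 = 79
After XOR-ing pile 4 (size 85): 79 XOR 85 = 26
The Nim-value of this position is 26.

26


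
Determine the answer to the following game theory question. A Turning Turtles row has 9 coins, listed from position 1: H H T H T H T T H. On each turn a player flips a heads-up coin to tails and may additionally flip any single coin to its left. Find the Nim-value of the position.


Coins: H H T H T H T T H
Key fact: a single head at position k behaves exactly like a Nim heap of size k (turning it to T and optionally flipping a coin at j < k corresponds to moving the heap from k to j, or to 0), and heads combine as a disjunctive sum (two heads at the same place would cancel, matching j XOR j = 0). So the Nim-value is the XOR of the 1-indexed positions of the heads.
Face-up positions (1-indexed): [1, 2, 4, 6, 9]
XOR 0 with 1: 0 XOR 1 = 1
XOR 1 with 2: 1 XOR 2 = 3
XOR 3 with 4: 3 XOR 4 = 7
XOR 7 with 6: 7 XOR 6 = 1
XOR 1 with 9: 1 XOR 9 = 8
Nim-value = 8

8


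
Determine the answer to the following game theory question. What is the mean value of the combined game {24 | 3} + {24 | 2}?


G1 = {24 | 3}, G2 = {24 | 2}
Each is a switch {a | b} with numbers a > b; its mean value is (a + b)/2, and mean value is additive over game sums: m(G1 + G2) = m(G1) + m(G2).
Mean of G1 = (24 + (3))/2 = 27/2 = 27/2
Mean of G2 = (24 + (2))/2 = 26/2 = 13
Mean of G1 + G2 = 27/2 + 13 = 53/2

53/2


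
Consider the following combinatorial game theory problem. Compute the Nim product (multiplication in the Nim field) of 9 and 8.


Nim multiplication is bilinear over XOR: (u XOR v) * w = (u*w) XOR (v*w).
So we split each operand into its bit components and XOR the pairwise Nim products.
9 = 1 + 8 (as XOR of powers of 2).
8 = 8 (as XOR of powers of 2).
Using the standard Nim-product table on single bits:
  2*2 = 3,   2*4 = 8,   2*8 = 12,
  4*4 = 6,   4*8 = 11,  8*8 = 13,
and  1*x = x (identity), k*l = l*k (commutative).
Pairwise Nim products:
  1 * 8 = 8
  8 * 8 = 13
XOR them: 8 XOR 13 = 5.
Result: 9 * 8 = 5 (in Nim).

5


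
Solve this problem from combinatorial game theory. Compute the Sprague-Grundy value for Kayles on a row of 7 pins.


Kayles: a move removes 1 or 2 adjacent pins from a contiguous row.
Removing pins from a row of k leaves two independent rows (a, b) with a + b = k - 1 (one pin) or a + b = k - 2 (two pins); an end removal gives a = 0.
By Sprague-Grundy, G(k) = mex{ G(a) XOR G(b) } over all these splits. G(0) = 0.
G(1): splits (0,0):0^0=0 -> mex({0}) = 1
G(2): splits (0,1):0^1=1 (0,0):0^0=0 -> mex({0, 1}) = 2
G(3): splits (0,2):0^2=2 (1,1):1^1=0 (0,1):0^1=1 -> mex({0, 1, 2}) = 3
G(4): splits (0,3):0^3=3 (1,2):1^2=3 (0,2):0^2=2 (1,1):1^1=0 -> mex({0, 2, 3}) = 1
G(5): splits (0,4):0^1=1 (1,3):1^3=2 (2,2):2^2=0 (0,3):0^3=3 (1,2):1^2=3 -> mex({0, 1, 2, 3}) = 4
G(6) = mex({0, 1, 2, 4}) = 3
G(7) = mex({0, 1, 3, 4, 5}) = 2
Therefore G(7) = 2.

2


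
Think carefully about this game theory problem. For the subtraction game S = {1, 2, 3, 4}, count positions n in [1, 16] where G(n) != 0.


Subtraction set S = {1, 2, 3, 4}, so G(n) = n mod 5.
G(n) = 0 when n is a multiple of 5.
Multiples of 5 in [1, 16]: 3
N-positions (nonzero Grundy) = 16 - 3 = 13

13


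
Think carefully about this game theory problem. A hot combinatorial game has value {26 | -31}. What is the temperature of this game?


The game is {26 | -31}, a switch {a | b} with numbers a > b.
Cooling {a | b} by t gives {a - t | b + t}, which stops being hot when a - t = b + t, i.e. at t = (a - b)/2. So the temperature of a switch is (a - b)/2.
Temperature = (Left option - Right option) / 2
= (26 - (-31)) / 2
= 57 / 2
= 57/2

57/2


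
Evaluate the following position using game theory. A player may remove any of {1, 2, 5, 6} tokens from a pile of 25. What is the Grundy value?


The subtraction set is S = {1, 2, 5, 6}.
G(k) = mex{ G(k - s) : s in S, s <= k }. We compute iteratively: G(0) = 0.
G(1) = mex({0}) = 1
G(2) = mex({0, 1}) = 2
G(3) = mex({1, 2}) = 0
G(4) = mex({0, 2}) = 1
G(5) = mex({0, 1}) = 2
G(6) = mex({0, 1, 2}) = 3
G(7) = mex({1, 2, 3}) = 0
G(8) = mex({0, 2, 3}) = 1
G(9) = mex({0, 1}) = 2
G(10) = mex({1, 2}) = 0
G(11) = mex({0, 2, 3}) = 1
G(12) = mex({0, 1, 3}) = 2
Observe that G(7)..G(12) = 0, 1, 2, 0, 1, 2 repeats G(0)..G(5) = 0, 1, 2, 0, 1, 2.
For k >= max(S) = 6, G(k) is determined by the previous 6 values G(k-6)..G(k-1); a window of 6 consecutive values has recurred shifted by 7, so by induction G(k + 7) = G(k) for all k >= 0: the sequence is periodic from the start with period 7.
One period: G(0..6) = 0, 1, 2, 0, 1, 2, 3.
25 mod 7 = 4, so G(25) = G(4) = 1.

1


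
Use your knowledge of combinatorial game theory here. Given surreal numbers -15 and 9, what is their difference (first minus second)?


x = -15, y = 9
x - y = -15 - 9 = -24

-24


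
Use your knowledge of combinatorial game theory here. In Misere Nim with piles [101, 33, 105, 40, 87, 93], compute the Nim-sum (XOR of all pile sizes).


We need the XOR (exclusive or) of all pile sizes.
After XOR-ing pile 1 (size 101): 0 XOR 101 = 101
After XOR-ing pile 2 (size 33): 101 XOR 33 = 68
After XOR-ing pile 3 (size 105): 68 XOR 105 = 45
After XOR-ing pile 4 (size 40): 45 XOR 40 = 5
After XOR-ing pile 5 (size 87): 5 XOR 87 = 82
After XOR-ing pile 6 (size 93): 82 XOR 93 = 15
The Nim-value of this position is 15.

15


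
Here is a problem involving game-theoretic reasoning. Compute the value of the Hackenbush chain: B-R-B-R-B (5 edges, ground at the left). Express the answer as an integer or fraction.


Edges (from ground): B-R-B-R-B
By Berlekamp's sign-expansion rule, a Blue-Red Hackenbush stalk has the value of the surreal number whose sign sequence is the edge sequence with B -> + and R -> -.
Sign sequence: +-+-+
Trace the sign expansion in the surreal number tree, starting from 0:
Edge 1: B (sign +) -> bounds (0, +inf), value = 1
Edge 2: R (sign -) -> bounds (0, 1), value = 1/2
Edge 3: B (sign +) -> bounds (1/2, 1), value = 3/4
Edge 4: R (sign -) -> bounds (1/2, 3/4), value = 5/8
Edge 5: B (sign +) -> bounds (5/8, 3/4), value = 11/16
Game value = 11/16

11/16


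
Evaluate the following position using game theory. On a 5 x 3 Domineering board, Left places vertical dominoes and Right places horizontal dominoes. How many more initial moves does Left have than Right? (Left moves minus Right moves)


Board is 5 x 3 (rows x cols).
Left (vertical) placements: (rows-1) * cols = 4 * 3 = 12
Right (horizontal) placements: rows * (cols-1) = 5 * 2 = 10
Advantage = Left - Right = 12 - 10 = 2

2


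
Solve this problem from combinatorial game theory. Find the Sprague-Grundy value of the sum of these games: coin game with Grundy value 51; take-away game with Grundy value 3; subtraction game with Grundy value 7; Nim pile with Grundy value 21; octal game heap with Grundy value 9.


By the Sprague-Grundy theorem, the Grundy value of a sum of games is the XOR of individual Grundy values.
coin game: Grundy value = 51. Running XOR: 0 XOR 51 = 51
take-away game: Grundy value = 3. Running XOR: 51 XOR 3 = 48
subtraction game: Grundy value = 7. Running XOR: 48 XOR 7 = 55
Nim pile: Grundy value = 21. Running XOR: 55 XOR 21 = 34
octal game heap: Grundy value = 9. Running XOR: 34 XOR 9 = 43
The combined Grundy value is 43.

43


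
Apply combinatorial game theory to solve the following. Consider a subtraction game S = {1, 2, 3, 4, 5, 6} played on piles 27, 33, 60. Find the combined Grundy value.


Subtraction set: {1, 2, 3, 4, 5, 6}
For this subtraction set, G(n) = n mod 7 (period = max + 1 = 7).
Pile 1 (size 27): G(27) = 27 mod 7 = 6
Pile 2 (size 33): G(33) = 33 mod 7 = 5
Pile 3 (size 60): G(60) = 60 mod 7 = 4
Total Grundy value = XOR of all: 6 XOR 5 XOR 4 = 7

7


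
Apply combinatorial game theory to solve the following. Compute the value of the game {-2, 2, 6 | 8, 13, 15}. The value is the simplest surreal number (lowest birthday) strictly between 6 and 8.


Left options: {-2, 2, 6}, max = 6
Right options: {8, 13, 15}, min = 8
All options are numbers and max(Left) < min(Right), so by the simplicity theorem the value is the simplest (earliest-born) number strictly between 6 and 8.
The only integer strictly between 6 and 8 is 7.
No non-integer in the interval can be simpler: if x is a non-integer in the interval, then floor(x) or ceil(x) also lies in the interval (the interval contains an integer), and both are proper prefixes of x's sign expansion, i.e. born earlier. So the game value is 7.
Game value = 7

7


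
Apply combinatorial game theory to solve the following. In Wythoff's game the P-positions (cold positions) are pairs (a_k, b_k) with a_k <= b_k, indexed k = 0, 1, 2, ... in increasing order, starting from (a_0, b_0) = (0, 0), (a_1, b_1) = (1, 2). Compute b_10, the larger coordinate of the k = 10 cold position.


By Wythoff's theorem, a_k = floor(k * phi) and b_k = floor(k * phi^2) = a_k + k, where phi = (1 + sqrt(5))/2 is the golden ratio.
phi = (1 + sqrt(5))/2 = 1.618034
phi^2 = phi + 1 = 2.618034
k = 10
k * phi^2 = 10 * 2.618034 = 26.180340
b_10 = floor(k * phi^2) = 26 (check: a_10 + k = 16 + 10 = 26)

26


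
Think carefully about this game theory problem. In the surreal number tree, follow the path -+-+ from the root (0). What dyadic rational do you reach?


Sign expansion: -+-+
Rule: track bounds (lo, hi), initially (-inf, +inf). On '+', the current value becomes lo and we move to the simplest number in (value, hi): value + 1 if hi = +inf, otherwise the midpoint (value + hi)/2. On '-', the current value becomes hi and we move to value - 1 if lo = -inf, otherwise the midpoint (lo + value)/2.
Start at 0.
Step 1: sign = -, move left. Bounds: (-inf, 0). Value = -1
Step 2: sign = +, move right. Bounds: (-1, 0). Value = -1/2
Step 3: sign = -, move left. Bounds: (-1, -1/2). Value = -3/4
Step 4: sign = +, move right. Bounds: (-3/4, -1/2). Value = -5/8
The surreal number with sign expansion -+-+ is -5/8.

-5/8


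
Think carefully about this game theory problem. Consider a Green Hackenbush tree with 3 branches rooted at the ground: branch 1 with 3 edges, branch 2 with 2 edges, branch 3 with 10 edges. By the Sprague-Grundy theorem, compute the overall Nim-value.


The tree has 3 branches from the ground vertex.
In Green Hackenbush, the Nim-value of a simple path of length k is k.
Branch 1: length 3, Nim-value = 3
Branch 2: length 2, Nim-value = 2
Branch 3: length 10, Nim-value = 10
Total Nim-value = XOR of all branch values:
0 XOR 3 = 3
3 XOR 2 = 1
1 XOR 10 = 11
Nim-value of the tree = 11

11


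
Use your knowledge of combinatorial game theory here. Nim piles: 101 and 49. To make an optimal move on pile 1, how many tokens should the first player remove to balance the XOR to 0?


Piles: 101 and 49
Current XOR: 101 XOR 49 = 84 (non-zero, so this is an N-position).
To make the XOR zero, we need to find a move that balances the piles.
For pile 1 (size 101): target = 101 XOR 84 = 49
We reduce pile 1 from 101 to 49.
Tokens removed: 101 - 49 = 52
Verification: 49 XOR 49 = 0

52


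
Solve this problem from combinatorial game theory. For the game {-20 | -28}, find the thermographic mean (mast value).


Game = {-20 | -28}, a switch {a | b} with numbers a > b.
Its thermograph has left wall a - t and right wall b + t, which meet at t = (a - b)/2, where both equal (a + b)/2. So the mast (mean value) is at (a + b)/2.
Mean = (-20 + (-28))/2 = -48/2 = -24

-24


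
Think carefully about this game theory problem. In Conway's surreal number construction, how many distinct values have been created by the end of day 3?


Day 0: {|} = 0 is born. Count = 1.
Day n: the number of surreal numbers born by day n is 2^(n+1) - 1.
By day 0: 2^1 - 1 = 1
By day 1: 2^2 - 1 = 3
By day 2: 2^3 - 1 = 7
By day 3: 2^4 - 1 = 15
By day 3: 15 surreal numbers.

15


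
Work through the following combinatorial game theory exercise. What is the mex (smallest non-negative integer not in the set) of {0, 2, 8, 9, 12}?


Set = {0, 2, 8, 9, 12}
0 is in the set.
1 is NOT in the set. This is the mex.
mex = 1

1
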